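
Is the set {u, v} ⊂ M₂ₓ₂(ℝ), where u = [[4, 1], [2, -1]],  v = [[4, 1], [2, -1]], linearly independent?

Write each element as a coordinate vector in ℝ⁴ using {E₁₁, E₁₂, E₂₁, E₂₂}.
Two of the vectors are equal, giving an immediate dependence.

linearly dependent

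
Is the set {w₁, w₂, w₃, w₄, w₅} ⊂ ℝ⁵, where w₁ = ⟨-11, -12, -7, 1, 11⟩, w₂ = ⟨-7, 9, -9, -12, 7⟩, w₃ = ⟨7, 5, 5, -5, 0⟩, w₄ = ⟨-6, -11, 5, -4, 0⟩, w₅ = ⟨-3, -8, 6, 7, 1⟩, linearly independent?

The matrix [w₁|w₂|w₃|w₄|w₅] has determinant -125191.
A nonzero determinant means the columns are linearly independent.

linearly independent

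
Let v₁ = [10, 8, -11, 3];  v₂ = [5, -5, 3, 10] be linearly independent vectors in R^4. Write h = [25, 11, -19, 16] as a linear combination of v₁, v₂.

h = 2v₁ + v₂

Write h = a₁v₁ + a₂v₂ and equate components.
Row-reducing the augmented matrix gives the unique coefficients (a₁, a₂) = (2, 1).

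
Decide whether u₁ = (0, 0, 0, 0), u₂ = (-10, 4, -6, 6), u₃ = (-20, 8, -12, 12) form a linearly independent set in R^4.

One of the vectors is the zero vector, so the set is linearly dependent.

linearly dependent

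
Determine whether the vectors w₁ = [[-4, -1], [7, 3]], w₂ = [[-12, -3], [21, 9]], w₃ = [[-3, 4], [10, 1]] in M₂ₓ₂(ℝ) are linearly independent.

Take coordinates with respect to the standard basis {E₁₁, E₁₂, E₂₁, E₂₂}.
Row-reduce the matrix whose columns are w₁, w₂, w₃.
The reduction yields 2 nonzero rows, so the rank is 2.
Since rank 2 < 3, the set is linearly dependent.
Indeed 3w₁ - w₂ = 0.

linearly dependent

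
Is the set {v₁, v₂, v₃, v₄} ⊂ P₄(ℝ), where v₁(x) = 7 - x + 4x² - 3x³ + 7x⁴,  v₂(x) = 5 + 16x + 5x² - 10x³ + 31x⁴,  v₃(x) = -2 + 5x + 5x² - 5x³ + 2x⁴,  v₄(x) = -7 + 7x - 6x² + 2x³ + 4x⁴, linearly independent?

Write each element as a coordinate vector in ℝ⁵ using {1, x, …, x⁴}.
Place the vectors as rows of a 4×5 matrix and reduce to echelon form.
The reduction yields 3 nonzero rows, so the rank is 3.
Since rank 3 < 4, the set is linearly dependent.

linearly dependent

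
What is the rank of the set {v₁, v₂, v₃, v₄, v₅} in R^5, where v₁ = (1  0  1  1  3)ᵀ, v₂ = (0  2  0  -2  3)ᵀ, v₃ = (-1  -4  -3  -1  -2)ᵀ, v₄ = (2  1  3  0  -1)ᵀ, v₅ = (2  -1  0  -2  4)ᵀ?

rank 5

Form the matrix with v₁, v₂, v₃, v₄, v₅ as columns and reduce.
Exactly 5 pivots survive; hence the rank is 5.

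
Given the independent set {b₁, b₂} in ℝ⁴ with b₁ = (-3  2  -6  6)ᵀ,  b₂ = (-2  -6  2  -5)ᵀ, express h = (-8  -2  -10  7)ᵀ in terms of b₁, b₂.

h = 2b₁ + b₂

Since b₁, b₂ are independent, the coefficients expressing h are uniquely determined by a linear system.
The system has the unique solution (a₁, a₂) = (2, 1).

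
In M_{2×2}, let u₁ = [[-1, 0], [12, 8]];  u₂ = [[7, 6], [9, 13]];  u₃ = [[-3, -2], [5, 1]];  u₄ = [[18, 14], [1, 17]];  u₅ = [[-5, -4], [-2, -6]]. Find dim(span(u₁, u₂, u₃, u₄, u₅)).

Pass to coordinate vectors with respect to the basis {E₁₁, E₁₂, E₂₁, E₂₂}.
Apply Gaussian elimination to the matrix whose rows are u₁, u₂, u₃, u₄, u₅.
Exactly 2 pivots survive; hence the rank is 2.
(With 5 elements in a 4-dimensional space the rank is at most 4.)

dim = 2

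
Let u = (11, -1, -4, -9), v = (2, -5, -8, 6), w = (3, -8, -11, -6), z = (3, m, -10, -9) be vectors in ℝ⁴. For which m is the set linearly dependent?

m = -15/2

The set is linearly dependent precisely when det[u; v; w; z] = 0.
Cofactor expansion gives det = 1116*m + 8370.
Solving 1116*m + 8370 = 0 yields m = -15/2.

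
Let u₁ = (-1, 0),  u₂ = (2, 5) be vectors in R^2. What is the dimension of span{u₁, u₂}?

Row-reduce the 2×2 matrix with these as rows.
Exactly 2 pivots survive; hence the rank is 2.

dim = 2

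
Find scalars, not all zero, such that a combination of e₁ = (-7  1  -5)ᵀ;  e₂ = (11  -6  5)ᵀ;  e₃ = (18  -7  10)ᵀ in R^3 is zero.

e₁ - e₂ + e₃ = 0

Row-reduce the matrix with e₁, e₂, e₃ as columns; the null space gives the coefficients.
The free variable yields coefficients (1, -1, 1) (any nonzero multiple also works).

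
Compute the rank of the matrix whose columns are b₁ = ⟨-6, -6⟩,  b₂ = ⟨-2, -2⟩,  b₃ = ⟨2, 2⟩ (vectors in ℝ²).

Row-reduce the 3×2 matrix with these as rows.
The echelon form has 1 nonzero row, so the rank is 1.
(With 3 elements in a 2-dimensional space the rank is at most 2.)

1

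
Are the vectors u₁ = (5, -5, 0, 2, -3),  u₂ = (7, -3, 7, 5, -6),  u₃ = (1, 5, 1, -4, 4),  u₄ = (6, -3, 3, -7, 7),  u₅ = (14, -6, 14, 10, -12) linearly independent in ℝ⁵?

linearly dependent

One vector is a scalar multiple of another, so the set is dependent.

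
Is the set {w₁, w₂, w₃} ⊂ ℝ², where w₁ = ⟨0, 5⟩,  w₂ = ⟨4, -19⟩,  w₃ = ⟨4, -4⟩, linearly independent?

There are 3 vectors in a 2-dimensional space, so they cannot be linearly independent.

linearly dependent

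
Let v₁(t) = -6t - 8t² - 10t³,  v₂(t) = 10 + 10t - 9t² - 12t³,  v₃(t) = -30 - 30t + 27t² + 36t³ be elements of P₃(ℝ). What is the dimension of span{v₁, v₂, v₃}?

Use coordinates relative to {1, t, …, t³}.
Put the 4×3 matrix [v₁|v₂|v₃] into echelon form.
Exactly 2 pivots survive; hence the rank is 2.

dim = 2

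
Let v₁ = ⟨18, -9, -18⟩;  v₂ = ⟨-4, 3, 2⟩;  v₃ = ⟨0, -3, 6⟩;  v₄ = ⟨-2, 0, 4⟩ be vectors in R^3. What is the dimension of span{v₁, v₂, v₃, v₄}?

2

Apply Gaussian elimination to the matrix whose rows are v₁, v₂, v₃, v₄.
The echelon form has 2 nonzero rows, so the rank is 2.
(With 4 elements in a 3-dimensional space the rank is at most 3.)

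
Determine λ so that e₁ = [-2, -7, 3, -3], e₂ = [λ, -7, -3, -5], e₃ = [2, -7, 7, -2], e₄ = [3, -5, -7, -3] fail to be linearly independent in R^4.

Place the vectors as rows of a 4×4 matrix; dependence ⇔ determinant zero.
Cofactor expansion gives det = 40*λ + 510.
Solving 40*λ + 510 = 0 yields λ = -51/4.

λ = -51/4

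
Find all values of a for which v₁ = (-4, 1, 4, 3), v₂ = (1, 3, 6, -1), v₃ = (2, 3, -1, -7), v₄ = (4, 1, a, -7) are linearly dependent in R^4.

Place the vectors as rows of a 4×4 matrix; dependence ⇔ determinant zero.
Expanding, det = -68*a - 306.
This vanishes exactly when a = -9/2.

a = -9/2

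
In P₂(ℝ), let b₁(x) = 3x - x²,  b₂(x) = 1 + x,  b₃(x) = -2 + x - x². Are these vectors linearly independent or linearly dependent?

linearly dependent

Take coordinates with respect to the standard basis {1, x, x²}.
Form the 3×3 matrix with these as columns; its determinant is 0.
A zero determinant means the columns are linearly dependent.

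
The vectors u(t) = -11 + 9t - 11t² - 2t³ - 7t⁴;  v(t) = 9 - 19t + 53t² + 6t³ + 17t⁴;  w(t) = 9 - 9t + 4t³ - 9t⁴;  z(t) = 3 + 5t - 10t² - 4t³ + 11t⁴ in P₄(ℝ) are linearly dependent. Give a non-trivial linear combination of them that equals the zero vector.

Write each element as a vector in ℝ⁵ using {1, t, …, t⁴}.
Row-reduce the matrix with u, v, w, z as columns; the null space gives the coefficients.
One solution (up to scaling) is (3, 1, 2, 2).

3u + v + 2w + 2z = 0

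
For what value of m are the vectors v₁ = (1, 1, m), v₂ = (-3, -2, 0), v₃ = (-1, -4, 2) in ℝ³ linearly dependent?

m = -1/5

Place the vectors as rows of a 3×3 matrix; dependence ⇔ determinant zero.
Cofactor expansion gives det = 10*m + 2.
Setting this to zero gives m = -1/5.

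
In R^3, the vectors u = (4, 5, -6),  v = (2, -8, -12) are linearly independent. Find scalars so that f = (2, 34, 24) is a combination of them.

f = 2u - 3v

Write f = c₁u + c₂v and equate components.
Row-reducing the augmented matrix gives the unique coefficients (c₁, c₂) = (2, -3).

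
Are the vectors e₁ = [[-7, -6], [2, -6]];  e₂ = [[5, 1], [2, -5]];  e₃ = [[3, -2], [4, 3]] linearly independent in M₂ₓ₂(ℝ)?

Write each element as a coordinate vector in ℝ⁴ using {E₁₁, E₁₂, E₂₁, E₂₂}.
Row-reduce the matrix whose columns are e₁, e₂, e₃.
The reduction yields 3 nonzero rows, so the rank is 3.
Since rank = 3 (the number of vectors), the set is linearly independent.

linearly independent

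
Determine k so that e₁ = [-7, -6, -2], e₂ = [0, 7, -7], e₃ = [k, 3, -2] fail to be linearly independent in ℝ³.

Dependence holds iff the 3×3 matrix [e₁ e₂ e₃] is singular.
Cofactor expansion gives det = 56*k - 49.
Solving 56*k - 49 = 0 yields k = 7/8.

k = 7/8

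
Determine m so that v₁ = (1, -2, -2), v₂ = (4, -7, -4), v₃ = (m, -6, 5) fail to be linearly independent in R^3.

m = 29/6

The set is linearly dependent precisely when det[v₁; v₂; v₃] = 0.
Expanding, det = 29 - 6*m.
Setting this to zero gives m = 29/6.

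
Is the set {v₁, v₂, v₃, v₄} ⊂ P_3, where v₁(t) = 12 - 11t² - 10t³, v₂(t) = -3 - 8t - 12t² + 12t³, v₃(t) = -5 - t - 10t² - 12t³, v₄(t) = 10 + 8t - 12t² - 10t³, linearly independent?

linearly independent

Write each element as a coordinate vector in ℝ⁴ using {1, t, …, t³}.
Form the 4×4 matrix with these as columns; its determinant is 38874.
A nonzero determinant means the columns are linearly independent.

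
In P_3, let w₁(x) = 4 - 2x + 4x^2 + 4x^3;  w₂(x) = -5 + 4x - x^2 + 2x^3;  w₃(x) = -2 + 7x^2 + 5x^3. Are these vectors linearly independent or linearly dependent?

linearly independent

Take coordinates with respect to the standard basis {1, x, …, x^3}.
Place the vectors as rows of a 3×4 matrix and reduce to echelon form.
The reduction yields 3 nonzero rows, so the rank is 3.
Since rank = 3 (the number of vectors), the set is linearly independent.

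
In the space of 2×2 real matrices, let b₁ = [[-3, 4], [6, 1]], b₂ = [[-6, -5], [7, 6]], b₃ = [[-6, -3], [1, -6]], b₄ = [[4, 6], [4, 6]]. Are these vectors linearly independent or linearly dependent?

linearly independent

Take coordinates with respect to the standard basis {E₁₁, E₁₂, E₂₁, E₂₂}.
Row-reduce the matrix whose columns are b₁, b₂, b₃, b₄.
The reduction yields 4 nonzero rows, so the rank is 4.
Since rank = 4 (the number of vectors), the set is linearly independent.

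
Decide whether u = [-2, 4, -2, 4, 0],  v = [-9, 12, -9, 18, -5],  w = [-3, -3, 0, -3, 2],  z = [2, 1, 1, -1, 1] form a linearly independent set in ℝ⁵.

Place the vectors as rows of a 4×5 matrix and reduce to echelon form.
The reduction yields 3 nonzero rows, so the rank is 3.
Since rank 3 < 4, the set is linearly dependent.

linearly dependent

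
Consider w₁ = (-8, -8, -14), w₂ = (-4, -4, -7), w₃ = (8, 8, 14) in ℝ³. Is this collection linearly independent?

linearly dependent

The matrix [w₁|w₂|w₃] has determinant 0.
A zero determinant means the columns are linearly dependent.
Indeed w₁ - 2w₂ = 0.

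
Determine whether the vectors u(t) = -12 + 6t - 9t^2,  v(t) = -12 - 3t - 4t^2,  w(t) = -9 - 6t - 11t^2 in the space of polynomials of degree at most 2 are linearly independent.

Write each element as a coordinate vector in ℝ³ using {1, t, t^2}.
Form the 3×3 matrix with these as columns; its determinant is -1089.
A nonzero determinant means the columns are linearly independent.

linearly independent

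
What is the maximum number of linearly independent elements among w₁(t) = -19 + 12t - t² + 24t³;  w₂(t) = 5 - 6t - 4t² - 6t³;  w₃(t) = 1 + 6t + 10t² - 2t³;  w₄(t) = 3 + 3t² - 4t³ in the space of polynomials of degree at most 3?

2

Use coordinates relative to {1, t, …, t³}.
Put the 4×4 matrix [w₁|w₂|w₃|w₄] into echelon form.
Exactly 2 pivots survive; hence the rank is 2.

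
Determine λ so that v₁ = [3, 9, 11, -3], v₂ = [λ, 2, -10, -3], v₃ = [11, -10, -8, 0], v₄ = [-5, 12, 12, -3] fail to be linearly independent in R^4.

λ = -41

Place the vectors as rows of a 4×4 matrix; dependence ⇔ determinant zero.
Cofactor expansion gives det = 42*λ + 1722.
Setting this to zero gives λ = -41.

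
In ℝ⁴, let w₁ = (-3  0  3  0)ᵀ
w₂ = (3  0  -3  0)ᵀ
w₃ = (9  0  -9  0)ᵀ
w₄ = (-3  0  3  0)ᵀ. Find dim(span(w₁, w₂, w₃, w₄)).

1

Form the matrix with w₁, w₂, w₃, w₄ as columns and reduce.
Reduction leaves 1 leading entry, giving rank 1.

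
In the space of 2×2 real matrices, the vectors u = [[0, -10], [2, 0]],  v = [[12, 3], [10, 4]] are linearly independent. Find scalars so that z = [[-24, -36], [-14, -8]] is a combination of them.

Take coordinate vectors relative to {E₁₁, E₁₂, E₂₁, E₂₂}.
Write z = α₁u + α₂v and equate components.
The system has the unique solution (α₁, α₂) = (3, -2).

z = 3u - 2v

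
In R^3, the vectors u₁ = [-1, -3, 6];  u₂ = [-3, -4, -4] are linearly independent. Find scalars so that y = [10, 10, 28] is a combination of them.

Set up the augmented matrix [u₁ | u₂ | y] and row-reduce.
The system has the unique solution (c₁, c₂) = (2, -4).

y = 2u₁ - 4u₂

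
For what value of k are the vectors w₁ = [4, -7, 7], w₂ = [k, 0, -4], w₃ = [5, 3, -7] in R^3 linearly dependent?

Place the vectors as rows of a 3×3 matrix; dependence ⇔ determinant zero.
Cofactor expansion gives det = 188 - 28*k.
Setting this to zero gives k = 47/7.

k = 47/7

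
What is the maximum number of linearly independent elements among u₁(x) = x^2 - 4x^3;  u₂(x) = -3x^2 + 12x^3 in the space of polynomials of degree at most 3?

Pass to coordinate vectors with respect to the basis {1, x, …, x^3}.
Put the 4×2 matrix [u₁|u₂] into echelon form.
Exactly 1 pivot survives; hence the rank is 1.

1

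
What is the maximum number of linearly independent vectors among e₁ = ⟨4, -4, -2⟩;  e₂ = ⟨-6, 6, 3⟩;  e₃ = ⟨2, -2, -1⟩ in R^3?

Form the matrix with e₁, e₂, e₃ as columns and reduce.
Reduction leaves 1 leading entry, giving rank 1.

1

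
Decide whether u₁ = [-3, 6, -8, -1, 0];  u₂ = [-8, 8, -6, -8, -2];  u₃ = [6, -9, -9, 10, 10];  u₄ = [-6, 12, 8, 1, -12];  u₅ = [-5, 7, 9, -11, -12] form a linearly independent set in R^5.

Place the vectors as rows of a 5×5 matrix and reduce to echelon form.
The reduction yields 5 nonzero rows, so the rank is 5.
Since rank = 5 (the number of vectors), the set is linearly independent.

linearly independent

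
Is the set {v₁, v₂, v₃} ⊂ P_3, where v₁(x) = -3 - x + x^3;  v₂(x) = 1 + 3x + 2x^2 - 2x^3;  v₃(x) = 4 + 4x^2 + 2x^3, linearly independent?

linearly independent

Write each element as a coordinate vector in ℝ⁴ using {1, x, …, x^3}.
Row-reduce the matrix whose columns are v₁, v₂, v₃.
The reduction yields 3 nonzero rows, so the rank is 3.
Since rank = 3 (the number of vectors), the set is linearly independent.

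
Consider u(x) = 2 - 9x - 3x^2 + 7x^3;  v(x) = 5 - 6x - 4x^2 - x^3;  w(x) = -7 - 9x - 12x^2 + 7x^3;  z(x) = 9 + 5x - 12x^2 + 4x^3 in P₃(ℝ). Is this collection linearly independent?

linearly independent

Take coordinates with respect to the standard basis {1, x, …, x^3}.
Place the vectors as rows of a 4×4 matrix and reduce to echelon form.
The reduction yields 4 nonzero rows, so the rank is 4.
Since rank = 4 (the number of vectors), the set is linearly independent.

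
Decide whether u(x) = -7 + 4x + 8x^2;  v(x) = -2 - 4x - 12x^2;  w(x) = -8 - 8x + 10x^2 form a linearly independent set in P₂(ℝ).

linearly independent

Take coordinates with respect to the standard basis {1, x, x^2}.
Form the 3×3 matrix with these as columns; its determinant is 1288.
A nonzero determinant means the columns are linearly independent.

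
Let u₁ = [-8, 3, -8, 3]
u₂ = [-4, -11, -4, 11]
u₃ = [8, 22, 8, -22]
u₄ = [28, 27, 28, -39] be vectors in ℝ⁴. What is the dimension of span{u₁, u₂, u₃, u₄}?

2

Row-reduce the 4×4 matrix with these as rows.
Reduction leaves 2 leading entries, giving rank 2.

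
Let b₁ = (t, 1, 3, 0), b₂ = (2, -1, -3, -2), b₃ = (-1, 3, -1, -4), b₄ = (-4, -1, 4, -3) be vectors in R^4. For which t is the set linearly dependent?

t = -21/8

Place the vectors as rows of a 4×4 matrix; dependence ⇔ determinant zero.
Expanding, det = -80*t - 210.
This vanishes exactly when t = -21/8.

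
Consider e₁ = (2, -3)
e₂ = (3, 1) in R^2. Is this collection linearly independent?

linearly independent

Form the 2×2 matrix with these as columns; its determinant is 11.
A nonzero determinant means the columns are linearly independent.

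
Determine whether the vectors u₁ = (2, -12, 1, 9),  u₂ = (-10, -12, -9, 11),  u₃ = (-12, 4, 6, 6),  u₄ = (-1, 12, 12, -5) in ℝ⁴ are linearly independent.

linearly independent

Place the vectors as rows of a 4×4 matrix and reduce to echelon form.
The reduction yields 4 nonzero rows, so the rank is 4.
Since rank = 4 (the number of vectors), the set is linearly independent.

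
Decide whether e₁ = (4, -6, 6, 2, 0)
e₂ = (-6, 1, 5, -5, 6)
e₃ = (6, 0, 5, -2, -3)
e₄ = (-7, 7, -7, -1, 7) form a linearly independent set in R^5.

Row-reduce the matrix whose columns are e₁, e₂, e₃, e₄.
The reduction yields 4 nonzero rows, so the rank is 4.
Since rank = 4 (the number of vectors), the set is linearly independent.

linearly independent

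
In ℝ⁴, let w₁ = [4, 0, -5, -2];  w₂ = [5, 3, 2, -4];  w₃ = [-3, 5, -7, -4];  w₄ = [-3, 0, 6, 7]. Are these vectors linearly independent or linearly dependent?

linearly independent

The matrix [w₁|w₂|w₃|w₄] has determinant -1536.
A nonzero determinant means the columns are linearly independent.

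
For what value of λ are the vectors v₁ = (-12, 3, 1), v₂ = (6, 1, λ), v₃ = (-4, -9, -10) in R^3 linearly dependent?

λ = 25/12

The set is linearly dependent precisely when det[v₁; v₂; v₃] = 0.
Cofactor expansion gives det = 250 - 120*λ.
This vanishes exactly when λ = 25/12.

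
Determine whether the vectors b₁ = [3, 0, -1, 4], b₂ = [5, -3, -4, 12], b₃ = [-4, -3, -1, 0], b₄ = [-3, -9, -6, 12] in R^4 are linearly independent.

linearly dependent

The matrix [b₁|b₂|b₃|b₄] has determinant 0.
A zero determinant means the columns are linearly dependent.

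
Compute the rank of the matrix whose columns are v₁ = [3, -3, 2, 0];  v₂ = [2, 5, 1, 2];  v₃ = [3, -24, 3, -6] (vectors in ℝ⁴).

Apply Gaussian elimination to the matrix whose rows are v₁, v₂, v₃.
Reduction leaves 2 leading entries, giving rank 2.

rank 2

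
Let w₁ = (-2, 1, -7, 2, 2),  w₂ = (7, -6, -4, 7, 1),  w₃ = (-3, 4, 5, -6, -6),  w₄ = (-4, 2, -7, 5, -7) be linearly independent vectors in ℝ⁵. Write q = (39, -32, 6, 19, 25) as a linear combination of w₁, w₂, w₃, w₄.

q = -2w₁ + 3w₂ - 2w₃ - 2w₄

Since w₁, w₂, w₃, w₄ are independent, the coefficients expressing q are uniquely determined by a linear system.
Back-substitution yields (a₁, …, a₄) = (-2, 3, -2, -2).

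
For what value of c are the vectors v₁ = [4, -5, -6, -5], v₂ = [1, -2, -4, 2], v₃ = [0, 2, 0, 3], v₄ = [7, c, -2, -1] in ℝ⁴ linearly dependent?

The set is linearly dependent precisely when det[v₁; v₂; v₃; v₄] = 0.
The determinant works out to 190 - 30*c.
Solving 190 - 30*c = 0 yields c = 19/3.

c = 19/3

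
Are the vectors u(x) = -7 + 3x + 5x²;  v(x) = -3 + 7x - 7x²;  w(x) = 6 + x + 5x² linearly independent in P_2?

linearly independent

Write each element as a coordinate vector in ℝ³ using {1, x, x²}.
Place the vectors as rows of a 3×3 matrix and reduce to echelon form.
The reduction yields 3 nonzero rows, so the rank is 3.
Since rank = 3 (the number of vectors), the set is linearly independent.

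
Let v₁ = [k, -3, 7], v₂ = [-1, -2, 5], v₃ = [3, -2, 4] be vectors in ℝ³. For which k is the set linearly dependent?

The vectors are dependent exactly when the determinant of the matrix with rows v₁, v₂, v₃ vanishes.
Cofactor expansion gives det = 2*k - 1.
Setting this to zero gives k = 1/2.

k = 1/2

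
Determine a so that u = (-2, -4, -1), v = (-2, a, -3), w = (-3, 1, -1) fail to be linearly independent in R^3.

The vectors are dependent exactly when the determinant of the matrix with rows u, v, w vanishes.
The determinant works out to -a - 32.
This vanishes exactly when a = -32.

a = -32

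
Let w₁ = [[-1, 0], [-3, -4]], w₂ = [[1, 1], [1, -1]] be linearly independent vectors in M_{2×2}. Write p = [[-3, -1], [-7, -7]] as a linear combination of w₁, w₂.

Work in coordinates with respect to the standard basis {E₁₁, E₁₂, E₂₁, E₂₂}.
Solve the system with w₁, w₂ as columns and p as the right-hand side.
The system has the unique solution (a₁, a₂) = (2, -1).

p = 2w₁ - w₂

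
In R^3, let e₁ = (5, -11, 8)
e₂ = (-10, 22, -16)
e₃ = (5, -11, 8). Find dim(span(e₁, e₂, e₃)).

Row-reduce the 3×3 matrix with these as rows.
The echelon form has 1 nonzero row, so the rank is 1.

1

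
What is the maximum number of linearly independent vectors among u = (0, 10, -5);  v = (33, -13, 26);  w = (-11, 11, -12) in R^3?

Row-reduce the 3×3 matrix with these as rows.
There are 2 pivot columns, so rank = 2.

2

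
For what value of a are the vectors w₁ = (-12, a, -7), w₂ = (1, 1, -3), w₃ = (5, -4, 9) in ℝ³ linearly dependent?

The set is linearly dependent precisely when det[w₁; w₂; w₃] = 0.
The determinant works out to 99 - 24*a.
Solving 99 - 24*a = 0 yields a = 33/8.

a = 33/8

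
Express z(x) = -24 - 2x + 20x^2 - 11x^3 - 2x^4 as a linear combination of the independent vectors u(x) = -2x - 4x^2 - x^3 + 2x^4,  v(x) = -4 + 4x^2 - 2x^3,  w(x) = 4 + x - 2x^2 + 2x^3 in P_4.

Identify each element with its coordinate vector in ℝ⁵ via {1, x, …, x^4}.
Since u, v, w are independent, the coefficients expressing z are uniquely determined by a linear system.
The system has the unique solution (α₁, α₂, α₃) = (-1, 2, -4).

z = -u + 2v - 4w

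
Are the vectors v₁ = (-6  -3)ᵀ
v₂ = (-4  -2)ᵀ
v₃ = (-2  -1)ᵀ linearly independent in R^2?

There are 3 vectors in a 2-dimensional space, so they cannot be linearly independent.

linearly dependent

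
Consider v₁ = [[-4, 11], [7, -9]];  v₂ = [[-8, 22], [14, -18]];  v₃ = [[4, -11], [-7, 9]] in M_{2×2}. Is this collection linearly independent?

linearly dependent

Take coordinates with respect to the standard basis {E₁₁, E₁₂, E₂₁, E₂₂}.
Place the vectors as rows of a 3×4 matrix and reduce to echelon form.
The reduction yields 1 nonzero row, so the rank is 1.
Since rank 1 < 3, the set is linearly dependent.
Indeed 2v₁ - v₂ = 0.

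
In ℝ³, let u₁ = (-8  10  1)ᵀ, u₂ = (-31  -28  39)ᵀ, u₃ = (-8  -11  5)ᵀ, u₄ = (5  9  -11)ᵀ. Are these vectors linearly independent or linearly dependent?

linearly dependent

There are 4 vectors in a 3-dimensional space, so they cannot be linearly independent.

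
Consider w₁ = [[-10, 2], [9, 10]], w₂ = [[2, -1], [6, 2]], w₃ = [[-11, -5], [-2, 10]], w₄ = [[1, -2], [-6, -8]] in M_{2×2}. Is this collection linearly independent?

Take coordinates with respect to the standard basis {E₁₁, E₁₂, E₂₁, E₂₂}.
Form the 4×4 matrix with these as columns; its determinant is 3648.
A nonzero determinant means the columns are linearly independent.

linearly independent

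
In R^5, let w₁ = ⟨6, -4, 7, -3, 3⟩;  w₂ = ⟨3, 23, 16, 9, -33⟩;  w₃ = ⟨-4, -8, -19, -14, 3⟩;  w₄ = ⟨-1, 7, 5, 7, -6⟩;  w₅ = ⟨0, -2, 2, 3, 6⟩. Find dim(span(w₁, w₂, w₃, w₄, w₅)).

3

Form the matrix with w₁, w₂, w₃, w₄, w₅ as columns and reduce.
Exactly 3 pivots survive; hence the rank is 3.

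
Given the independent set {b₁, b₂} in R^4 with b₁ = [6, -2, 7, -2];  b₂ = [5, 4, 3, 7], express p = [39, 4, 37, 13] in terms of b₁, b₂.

p = 4b₁ + 3b₂

Since b₁, b₂ are independent, the coefficients expressing p are uniquely determined by a linear system.
The system has the unique solution (α₁, α₂) = (4, 3).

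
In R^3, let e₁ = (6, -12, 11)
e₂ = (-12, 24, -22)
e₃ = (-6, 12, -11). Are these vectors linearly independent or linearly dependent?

Form the 3×3 matrix with these as columns; its determinant is 0.
A zero determinant means the columns are linearly dependent.

linearly dependent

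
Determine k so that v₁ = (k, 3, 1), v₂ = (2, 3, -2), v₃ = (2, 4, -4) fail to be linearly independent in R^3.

Place the vectors as rows of a 3×3 matrix; dependence ⇔ determinant zero.
The determinant works out to 14 - 4*k.
Solving 14 - 4*k = 0 yields k = 7/2.

k = 7/2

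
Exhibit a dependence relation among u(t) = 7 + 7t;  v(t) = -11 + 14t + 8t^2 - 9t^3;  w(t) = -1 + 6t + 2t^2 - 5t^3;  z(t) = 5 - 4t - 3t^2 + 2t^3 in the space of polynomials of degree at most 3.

v - w + 2z = 0

Write each element as a vector in ℝ⁴ using {1, t, …, t^3}.
Row-reduce the matrix with u, v, w, z as columns; the null space gives the coefficients.
A generator of the null space is (0, 1, -1, 2).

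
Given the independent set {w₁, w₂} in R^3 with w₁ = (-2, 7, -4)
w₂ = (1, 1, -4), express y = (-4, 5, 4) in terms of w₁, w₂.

y = w₁ - 2w₂

Since w₁, w₂ are independent, the coefficients expressing y are uniquely determined by a linear system.
Row-reducing the augmented matrix gives the unique coefficients (a₁, a₂) = (1, -2).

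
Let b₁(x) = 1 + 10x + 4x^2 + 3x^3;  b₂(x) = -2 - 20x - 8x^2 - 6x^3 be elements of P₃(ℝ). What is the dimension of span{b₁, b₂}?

Pass to coordinate vectors with respect to the basis {1, x, …, x^3}.
Apply Gaussian elimination to the matrix whose rows are b₁, b₂.
Reduction leaves 1 leading entry, giving rank 1.

dim = 1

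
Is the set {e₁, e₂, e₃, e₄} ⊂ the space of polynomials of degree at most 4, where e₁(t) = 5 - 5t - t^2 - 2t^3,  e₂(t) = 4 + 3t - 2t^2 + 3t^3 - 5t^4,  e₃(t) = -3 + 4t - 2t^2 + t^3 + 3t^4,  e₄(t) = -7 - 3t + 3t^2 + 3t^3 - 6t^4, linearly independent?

Take coordinates with respect to the standard basis {1, t, …, t^4}.
Place the vectors as rows of a 4×5 matrix and reduce to echelon form.
The reduction yields 4 nonzero rows, so the rank is 4.
Since rank = 4 (the number of vectors), the set is linearly independent.

linearly independent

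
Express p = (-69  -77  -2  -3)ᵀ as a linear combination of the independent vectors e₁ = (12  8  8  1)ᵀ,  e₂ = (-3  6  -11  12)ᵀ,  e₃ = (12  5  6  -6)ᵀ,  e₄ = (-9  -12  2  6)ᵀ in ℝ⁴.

p = -3e₁ - 2e₂ - e₃ + 3e₄

Write p = c₁e₁ + … + c₄e₄ and equate components.
Row-reducing the augmented matrix gives the unique coefficients (c₁, …, c₄) = (-3, -2, -1, 3).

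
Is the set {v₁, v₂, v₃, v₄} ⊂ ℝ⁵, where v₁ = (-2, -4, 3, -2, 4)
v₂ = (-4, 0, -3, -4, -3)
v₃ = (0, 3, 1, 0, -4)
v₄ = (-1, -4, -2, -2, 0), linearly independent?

Row-reduce the matrix whose columns are v₁, v₂, v₃, v₄.
The reduction yields 4 nonzero rows, so the rank is 4.
Since rank = 4 (the number of vectors), the set is linearly independent.

linearly independent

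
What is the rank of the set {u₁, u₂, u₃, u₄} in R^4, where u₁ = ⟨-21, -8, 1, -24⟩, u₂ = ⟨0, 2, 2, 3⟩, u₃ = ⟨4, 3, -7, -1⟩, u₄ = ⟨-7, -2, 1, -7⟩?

Apply Gaussian elimination to the matrix whose rows are u₁, u₂, u₃, u₄.
The echelon form has 3 nonzero rows, so the rank is 3.

rank 3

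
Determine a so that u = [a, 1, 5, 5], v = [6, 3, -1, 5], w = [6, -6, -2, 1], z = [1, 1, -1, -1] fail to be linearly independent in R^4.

a = -6

Place the vectors as rows of a 4×4 matrix; dependence ⇔ determinant zero.
The determinant works out to 54*a + 324.
This vanishes exactly when a = -6.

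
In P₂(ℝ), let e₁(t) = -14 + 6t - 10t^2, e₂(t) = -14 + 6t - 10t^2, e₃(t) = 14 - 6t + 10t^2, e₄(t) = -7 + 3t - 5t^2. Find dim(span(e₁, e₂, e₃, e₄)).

Pass to coordinate vectors with respect to the basis {1, t, t^2}.
Apply Gaussian elimination to the matrix whose rows are e₁, e₂, e₃, e₄.
The echelon form has 1 nonzero row, so the rank is 1.
(With 4 elements in a 3-dimensional space the rank is at most 3.)

dim = 1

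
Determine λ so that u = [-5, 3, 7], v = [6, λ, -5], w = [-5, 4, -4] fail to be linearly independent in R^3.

Dependence holds iff the 3×3 matrix [u v w] is singular.
The determinant works out to 55*λ + 215.
Solving 55*λ + 215 = 0 yields λ = -43/11.

λ = -43/11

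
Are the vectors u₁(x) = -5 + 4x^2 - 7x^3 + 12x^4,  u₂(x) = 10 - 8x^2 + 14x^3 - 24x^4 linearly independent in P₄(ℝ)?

linearly dependent

Write each element as a coordinate vector in ℝ⁵ using {1, x, …, x^4}.
Place the vectors as rows of a 2×5 matrix and reduce to echelon form.
The reduction yields 1 nonzero row, so the rank is 1.
Since rank 1 < 2, the set is linearly dependent.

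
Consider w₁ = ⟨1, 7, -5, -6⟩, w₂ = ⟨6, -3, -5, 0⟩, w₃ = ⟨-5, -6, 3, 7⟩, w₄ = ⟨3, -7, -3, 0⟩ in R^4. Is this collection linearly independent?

linearly independent

Place the vectors as rows of a 4×4 matrix and reduce to echelon form.
The reduction yields 4 nonzero rows, so the rank is 4.
Since rank = 4 (the number of vectors), the set is linearly independent.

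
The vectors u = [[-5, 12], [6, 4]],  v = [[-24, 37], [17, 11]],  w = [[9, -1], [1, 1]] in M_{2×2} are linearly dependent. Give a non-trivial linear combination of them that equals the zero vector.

Pass to coordinate vectors relative to the basis {E₁₁, E₁₂, E₂₁, E₂₂}.
Set up α₁u + … + α₃w = 0 and solve the homogeneous system.
The free variable yields coefficients (3, -1, -1) (any nonzero multiple also works).

3u - v - w = 0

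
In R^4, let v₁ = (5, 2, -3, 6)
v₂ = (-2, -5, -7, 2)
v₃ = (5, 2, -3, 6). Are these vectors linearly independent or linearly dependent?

Two of the vectors are equal, giving an immediate dependence.

linearly dependent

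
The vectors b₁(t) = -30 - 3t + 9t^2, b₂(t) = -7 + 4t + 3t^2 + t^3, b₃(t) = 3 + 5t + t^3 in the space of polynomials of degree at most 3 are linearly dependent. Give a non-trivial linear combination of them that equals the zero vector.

b₁ - 3b₂ + 3b₃ = 0

Take coordinates with respect to {1, t, …, t^3}.
Row-reduce the matrix with b₁, b₂, b₃ as columns; the null space gives the coefficients.
One solution (up to scaling) is (1, -3, 3).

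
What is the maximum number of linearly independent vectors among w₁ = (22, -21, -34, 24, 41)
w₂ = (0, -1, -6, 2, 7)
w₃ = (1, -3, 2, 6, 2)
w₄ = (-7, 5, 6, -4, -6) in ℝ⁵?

Row-reduce the 4×5 matrix with these as rows.
Exactly 3 pivots survive; hence the rank is 3.

3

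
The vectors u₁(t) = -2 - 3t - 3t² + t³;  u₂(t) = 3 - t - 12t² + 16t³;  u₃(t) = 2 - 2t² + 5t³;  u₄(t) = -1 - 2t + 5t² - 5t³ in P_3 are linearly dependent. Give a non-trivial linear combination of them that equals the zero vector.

Write each element as a vector in ℝ⁴ using {1, t, …, t³}.
Solve the homogeneous system with u₁, u₂, u₃, u₄ as columns by row-reducing the coefficient matrix.
A generator of the null space is (1, -1, 2, -1).

u₁ - u₂ + 2u₃ - u₄ = 0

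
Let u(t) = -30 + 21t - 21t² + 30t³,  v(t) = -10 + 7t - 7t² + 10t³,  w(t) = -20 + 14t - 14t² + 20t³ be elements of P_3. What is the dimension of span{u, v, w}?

Pass to coordinate vectors with respect to the basis {1, t, …, t³}.
Put the 4×3 matrix [u|v|w] into echelon form.
There is 1 pivot column, so rank = 1.

dim = 1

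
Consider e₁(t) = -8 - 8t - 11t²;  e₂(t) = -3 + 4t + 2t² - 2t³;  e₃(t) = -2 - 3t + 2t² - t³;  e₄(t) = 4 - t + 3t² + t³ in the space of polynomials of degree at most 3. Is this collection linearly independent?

linearly dependent

Write each element as a coordinate vector in ℝ⁴ using {1, t, …, t³}.
Place the vectors as rows of a 4×4 matrix and reduce to echelon form.
The reduction yields 3 nonzero rows, so the rank is 3.
Since rank 3 < 4, the set is linearly dependent.
Indeed e₁ + 2e₂ - e₃ + 3e₄ = 0.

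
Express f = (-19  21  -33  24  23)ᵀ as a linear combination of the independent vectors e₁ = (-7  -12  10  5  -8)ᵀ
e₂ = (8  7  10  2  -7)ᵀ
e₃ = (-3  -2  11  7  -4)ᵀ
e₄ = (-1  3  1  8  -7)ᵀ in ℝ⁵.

Set up the augmented matrix [e₁ | e₂ | e₃ | e₄ | f] and row-reduce.
Row-reducing the augmented matrix gives the unique coefficients (c₁, …, c₄) = (-4, -4, 4, 3).

f = -4e₁ - 4e₂ + 4e₃ + 3e₄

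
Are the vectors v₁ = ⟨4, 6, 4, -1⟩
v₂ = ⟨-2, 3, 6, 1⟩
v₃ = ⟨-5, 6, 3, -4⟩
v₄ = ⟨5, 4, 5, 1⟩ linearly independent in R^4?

Row-reduce the matrix whose columns are v₁, v₂, v₃, v₄.
The reduction yields 4 nonzero rows, so the rank is 4.
Since rank = 4 (the number of vectors), the set is linearly independent.

linearly independent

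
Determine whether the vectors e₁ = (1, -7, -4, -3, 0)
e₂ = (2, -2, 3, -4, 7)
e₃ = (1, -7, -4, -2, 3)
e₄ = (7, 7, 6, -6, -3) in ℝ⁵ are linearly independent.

Place the vectors as rows of a 4×5 matrix and reduce to echelon form.
The reduction yields 4 nonzero rows, so the rank is 4.
Since rank = 4 (the number of vectors), the set is linearly independent.

linearly independent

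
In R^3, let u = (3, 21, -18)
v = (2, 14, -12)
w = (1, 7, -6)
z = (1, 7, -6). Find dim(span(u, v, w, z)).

dim = 1

Apply Gaussian elimination to the matrix whose rows are u, v, w, z.
Reduction leaves 1 leading entry, giving rank 1.
(With 4 elements in a 3-dimensional space the rank is at most 3.)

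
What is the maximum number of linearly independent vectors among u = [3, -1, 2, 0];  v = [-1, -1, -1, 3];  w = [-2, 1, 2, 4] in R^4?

Row-reduce the 3×4 matrix with these as rows.
Exactly 3 pivots survive; hence the rank is 3.

3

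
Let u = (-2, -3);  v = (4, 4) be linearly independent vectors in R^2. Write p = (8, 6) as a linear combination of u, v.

p = 2u + 3v

Since u, v are independent, the coefficients expressing p are uniquely determined by a linear system.
Row-reducing the augmented matrix gives the unique coefficients (c₁, c₂) = (2, 3).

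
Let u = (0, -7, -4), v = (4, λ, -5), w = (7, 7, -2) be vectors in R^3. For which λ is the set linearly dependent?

λ = -11/4

Dependence holds iff the 3×3 matrix [u v w] is singular.
Expanding, det = 28*λ + 77.
Setting this to zero gives λ = -11/4.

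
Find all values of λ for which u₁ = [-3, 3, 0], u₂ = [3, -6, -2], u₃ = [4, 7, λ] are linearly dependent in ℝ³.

λ = 22/3

Place the vectors as rows of a 3×3 matrix; dependence ⇔ determinant zero.
The determinant works out to 9*λ - 66.
Setting this to zero gives λ = 22/3.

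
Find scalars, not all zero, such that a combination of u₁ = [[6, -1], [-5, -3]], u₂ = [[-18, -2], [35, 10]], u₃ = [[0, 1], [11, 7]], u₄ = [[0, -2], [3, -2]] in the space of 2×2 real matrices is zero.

3u₁ + u₂ - u₃ - 3u₄ = 0

Take coordinates with respect to {E₁₁, E₁₂, E₂₁, E₂₂}.
Solve the homogeneous system with u₁, u₂, u₃, u₄ as columns by row-reducing the coefficient matrix.
A generator of the null space is (3, 1, -1, -3).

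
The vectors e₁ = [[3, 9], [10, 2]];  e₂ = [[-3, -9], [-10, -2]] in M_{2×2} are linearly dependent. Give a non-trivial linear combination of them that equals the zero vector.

Pass to coordinate vectors relative to the basis {E₁₁, E₁₂, E₂₁, E₂₂}.
Set up α₁e₁ + α₂e₂ = 0 and solve the homogeneous system.
The free variable yields coefficients (1, 1) (any nonzero multiple also works).

e₁ + e₂ = 0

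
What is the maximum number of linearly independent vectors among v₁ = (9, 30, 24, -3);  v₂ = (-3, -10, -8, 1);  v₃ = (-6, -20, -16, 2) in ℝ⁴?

Row-reduce the 3×4 matrix with these as rows.
There is 1 pivot column, so rank = 1.

1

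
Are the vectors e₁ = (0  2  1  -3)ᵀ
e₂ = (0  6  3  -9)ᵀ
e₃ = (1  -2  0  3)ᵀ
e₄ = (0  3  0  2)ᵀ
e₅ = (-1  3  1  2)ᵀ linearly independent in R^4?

There are 5 vectors in a 4-dimensional space, so they cannot be linearly independent.

linearly dependent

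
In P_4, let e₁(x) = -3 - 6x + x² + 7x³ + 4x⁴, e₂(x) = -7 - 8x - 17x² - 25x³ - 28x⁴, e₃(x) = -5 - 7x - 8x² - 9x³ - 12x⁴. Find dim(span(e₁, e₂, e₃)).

2

Represent each element by its coordinate vector in ℝ⁵.
Row-reduce the 3×5 matrix with these as rows.
The echelon form has 2 nonzero rows, so the rank is 2.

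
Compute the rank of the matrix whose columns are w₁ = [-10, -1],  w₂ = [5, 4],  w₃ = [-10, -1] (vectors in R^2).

2

Row-reduce the 3×2 matrix with these as rows.
Reduction leaves 2 leading entries, giving rank 2.
(With 3 elements in a 2-dimensional space the rank is at most 2.)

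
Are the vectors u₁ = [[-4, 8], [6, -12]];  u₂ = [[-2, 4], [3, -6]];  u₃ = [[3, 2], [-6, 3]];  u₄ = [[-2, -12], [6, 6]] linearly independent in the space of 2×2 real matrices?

linearly dependent

Take coordinates with respect to the standard basis {E₁₁, E₁₂, E₂₁, E₂₂}.
Form the 4×4 matrix with these as columns; its determinant is 0.
A zero determinant means the columns are linearly dependent.
Indeed u₁ - 2u₂ = 0.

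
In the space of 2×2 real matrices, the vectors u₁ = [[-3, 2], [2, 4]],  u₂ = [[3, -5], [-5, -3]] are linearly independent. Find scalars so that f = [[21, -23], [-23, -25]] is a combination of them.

f = -4u₁ + 3u₂

Identify each element with its coordinate vector in ℝ⁴ via {E₁₁, E₁₂, E₂₁, E₂₂}.
Solve the system with u₁, u₂ as columns and f as the right-hand side.
Row-reducing the augmented matrix gives the unique coefficients (c₁, c₂) = (-4, 3).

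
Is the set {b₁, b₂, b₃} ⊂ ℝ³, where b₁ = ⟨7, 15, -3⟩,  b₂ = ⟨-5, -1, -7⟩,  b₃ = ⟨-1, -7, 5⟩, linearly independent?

The matrix [b₁|b₂|b₃] has determinant 0.
A zero determinant means the columns are linearly dependent.

linearly dependent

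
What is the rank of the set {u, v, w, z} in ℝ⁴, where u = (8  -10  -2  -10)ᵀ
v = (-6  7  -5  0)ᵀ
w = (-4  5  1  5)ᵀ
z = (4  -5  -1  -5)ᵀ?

rank 2

Put the 4×4 matrix [u|v|w|z] into echelon form.
There are 2 pivot columns, so rank = 2.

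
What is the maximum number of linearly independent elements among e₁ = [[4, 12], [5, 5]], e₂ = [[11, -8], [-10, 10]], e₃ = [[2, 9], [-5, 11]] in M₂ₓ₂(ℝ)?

3

Pass to coordinate vectors with respect to the basis {E₁₁, E₁₂, E₂₁, E₂₂}.
Apply Gaussian elimination to the matrix whose rows are e₁, e₂, e₃.
Reduction leaves 3 leading entries, giving rank 3.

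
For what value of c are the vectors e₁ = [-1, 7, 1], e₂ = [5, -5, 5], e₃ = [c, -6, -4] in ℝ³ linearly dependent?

The set is linearly dependent precisely when det[e₁; e₂; e₃] = 0.
The determinant works out to 40*c + 60.
This vanishes exactly when c = -3/2.

c = -3/2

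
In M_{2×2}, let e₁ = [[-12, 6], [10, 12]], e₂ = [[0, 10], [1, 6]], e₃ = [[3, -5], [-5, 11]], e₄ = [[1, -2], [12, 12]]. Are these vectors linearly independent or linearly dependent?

Take coordinates with respect to the standard basis {E₁₁, E₁₂, E₂₁, E₂₂}.
Place the vectors as rows of a 4×4 matrix and reduce to echelon form.
The reduction yields 4 nonzero rows, so the rank is 4.
Since rank = 4 (the number of vectors), the set is linearly independent.

linearly independent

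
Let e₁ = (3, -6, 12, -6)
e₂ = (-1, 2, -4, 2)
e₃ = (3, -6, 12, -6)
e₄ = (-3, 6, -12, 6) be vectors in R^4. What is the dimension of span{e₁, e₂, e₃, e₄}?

1

Form the matrix with e₁, e₂, e₃, e₄ as columns and reduce.
Exactly 1 pivot survives; hence the rank is 1.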